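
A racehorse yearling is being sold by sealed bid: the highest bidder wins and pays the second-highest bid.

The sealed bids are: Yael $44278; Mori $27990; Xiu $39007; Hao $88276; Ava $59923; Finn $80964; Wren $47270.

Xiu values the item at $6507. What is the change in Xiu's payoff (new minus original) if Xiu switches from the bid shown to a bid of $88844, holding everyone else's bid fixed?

−$81769

The highest bid among the other bidders is $88276; Xiu's bid doesn't change that.
Original bid $39007: Xiu is not highest (top rival bid is $88276); payoff $0.
Alternative bid $88844: Xiu is highest, pays the top rival bid $88276; payoff $6507 − $88276 = −$81769.
Change in payoff = −$81769 − ($0) = −$81769.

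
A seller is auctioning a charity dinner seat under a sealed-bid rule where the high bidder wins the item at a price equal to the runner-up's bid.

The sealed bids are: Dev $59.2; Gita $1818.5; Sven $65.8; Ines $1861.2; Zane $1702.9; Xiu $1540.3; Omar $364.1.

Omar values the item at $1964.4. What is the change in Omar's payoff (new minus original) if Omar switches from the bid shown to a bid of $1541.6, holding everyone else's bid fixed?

The highest bid among the other bidders is $1861.2; Omar's bid doesn't change that.
Original bid $364.1: Omar is not highest (top rival bid is $1861.2); payoff $0.
Alternative bid $1541.6: Omar is not highest (top rival bid is $1861.2); payoff $0.
Change in payoff = $0 − ($0) = $0.

$0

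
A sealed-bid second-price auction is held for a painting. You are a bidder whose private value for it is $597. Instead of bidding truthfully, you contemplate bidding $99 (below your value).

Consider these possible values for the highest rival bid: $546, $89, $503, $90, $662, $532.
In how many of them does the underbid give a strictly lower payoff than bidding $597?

3

The deviation hurts exactly when the highest competing bid lies strictly between $99 and $597 — underbidding then forfeits a profitable win.
$546: inside the interval → strictly worse (loss $51).
$89: below both → same outcome either way.
$503: inside the interval → strictly worse (loss $94).
$90: below both → same outcome either way.
$662: above both → same outcome either way.
$532: inside the interval → strictly worse (loss $65).
Count: 3.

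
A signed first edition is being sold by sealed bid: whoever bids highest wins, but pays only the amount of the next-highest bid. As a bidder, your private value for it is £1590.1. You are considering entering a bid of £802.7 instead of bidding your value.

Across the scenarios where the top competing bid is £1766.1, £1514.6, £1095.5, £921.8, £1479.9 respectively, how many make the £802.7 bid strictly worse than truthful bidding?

The deviation hurts exactly when the highest competing bid lies strictly between £802.7 and £1590.1 — underbidding then forfeits a profitable win.
£1766.1: above both → same outcome either way.
£1514.6: inside the interval → strictly worse (loss £75.5).
£1095.5: inside the interval → strictly worse (loss £494.6).
£921.8: inside the interval → strictly worse (loss £668.3).
£1479.9: inside the interval → strictly worse (loss £110.2).
Count: 4.

4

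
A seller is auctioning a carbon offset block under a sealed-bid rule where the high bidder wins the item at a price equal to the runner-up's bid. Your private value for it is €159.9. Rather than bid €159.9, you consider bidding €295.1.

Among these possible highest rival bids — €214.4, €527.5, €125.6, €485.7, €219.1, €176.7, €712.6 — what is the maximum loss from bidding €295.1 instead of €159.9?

€214.4: truthful gives €0, deviation gives −€54.5 → loss €54.5.
€527.5: same outcome either way → loss €0.
€125.6: same outcome either way → loss €0.
€485.7: same outcome either way → loss €0.
€219.1: truthful gives €0, deviation gives −€59.2 → loss €59.2.
€176.7: truthful gives €0, deviation gives −€16.8 → loss €16.8.
€712.6: same outcome either way → loss €0.
Maximum loss: €59.2.

€59.2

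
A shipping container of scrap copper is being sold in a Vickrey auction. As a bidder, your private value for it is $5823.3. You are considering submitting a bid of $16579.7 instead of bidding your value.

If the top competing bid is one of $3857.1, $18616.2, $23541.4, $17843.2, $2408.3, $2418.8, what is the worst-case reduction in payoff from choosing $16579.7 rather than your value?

$3857.1: same outcome either way → loss $0.
$18616.2: same outcome either way → loss $0.
$23541.4: same outcome either way → loss $0.
$17843.2: same outcome either way → loss $0.
$2408.3: same outcome either way → loss $0.
$2418.8: same outcome either way → loss $0.
Maximum loss: $0.

$0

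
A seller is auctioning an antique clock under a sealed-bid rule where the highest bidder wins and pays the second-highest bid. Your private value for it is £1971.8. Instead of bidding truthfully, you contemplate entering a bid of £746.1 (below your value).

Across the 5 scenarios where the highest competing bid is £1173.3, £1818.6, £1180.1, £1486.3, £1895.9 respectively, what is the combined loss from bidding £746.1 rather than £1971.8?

£2304.8

The deviation costs you only when the competing bid falls strictly between £746.1 and £1971.8; elsewhere both bids give the same outcome.
£1173.3: truthful payoff £798.5, deviation payoff £0 → loss £798.5.
£1818.6: truthful payoff £153.2, deviation payoff £0 → loss £153.2.
£1180.1: truthful payoff £791.7, deviation payoff £0 → loss £791.7.
£1486.3: truthful payoff £485.5, deviation payoff £0 → loss £485.5.
£1895.9: truthful payoff £75.9, deviation payoff £0 → loss £75.9.
Total loss = £798.5 + £153.2 + £791.7 + £485.5 + £75.9 = £2304.8.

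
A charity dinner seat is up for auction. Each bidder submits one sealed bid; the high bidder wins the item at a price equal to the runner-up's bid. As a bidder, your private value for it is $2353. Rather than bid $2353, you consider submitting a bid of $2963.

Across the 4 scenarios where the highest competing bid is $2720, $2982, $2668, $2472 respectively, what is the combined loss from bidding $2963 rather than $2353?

The deviation costs you only when the competing bid falls strictly between $2353 and $2963; elsewhere both bids give the same outcome.
$2720: truthful payoff $0, deviation payoff −$367 → loss $367.
$2982: outcomes coincide → loss $0.
$2668: truthful payoff $0, deviation payoff −$315 → loss $315.
$2472: truthful payoff $0, deviation payoff −$119 → loss $119.
Total loss = $367 + $315 + $119 = $801.

$801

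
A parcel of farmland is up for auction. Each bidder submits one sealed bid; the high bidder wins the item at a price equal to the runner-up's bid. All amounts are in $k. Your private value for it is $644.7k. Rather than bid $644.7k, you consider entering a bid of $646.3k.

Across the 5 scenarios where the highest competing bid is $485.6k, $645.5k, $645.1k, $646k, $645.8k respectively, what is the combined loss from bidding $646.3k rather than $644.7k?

$3.6k

The deviation costs you only when the competing bid falls strictly between $644.7k and $646.3k; elsewhere both bids give the same outcome.
$485.6k: outcomes coincide → loss $0k.
$645.5k: truthful payoff $0k, deviation payoff −$0.8k → loss $0.8k.
$645.1k: truthful payoff $0k, deviation payoff −$0.4k → loss $0.4k.
$646k: truthful payoff $0k, deviation payoff −$1.3k → loss $1.3k.
$645.8k: truthful payoff $0k, deviation payoff −$1.1k → loss $1.1k.
Total loss = $0.8k + $0.4k + $1.3k + $1.1k = $3.6k.
Because the price is fixed by the runner-up's bid, deviating from your value can only change a good outcome into a bad one — never the reverse.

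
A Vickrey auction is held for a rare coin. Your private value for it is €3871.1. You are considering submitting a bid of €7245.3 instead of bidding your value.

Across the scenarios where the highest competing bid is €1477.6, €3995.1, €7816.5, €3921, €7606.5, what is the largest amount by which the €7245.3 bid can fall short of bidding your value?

€1477.6: same outcome either way → loss €0.
€3995.1: truthful gives €0, deviation gives −€124 → loss €124.
€7816.5: same outcome either way → loss €0.
€3921: truthful gives €0, deviation gives −€49.9 → loss €49.9.
€7606.5: same outcome either way → loss €0.
Maximum loss: €124.

€124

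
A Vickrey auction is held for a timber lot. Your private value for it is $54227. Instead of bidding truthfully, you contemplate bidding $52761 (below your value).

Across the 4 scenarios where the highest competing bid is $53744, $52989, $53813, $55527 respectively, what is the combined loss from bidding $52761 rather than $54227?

$2135

The deviation costs you only when the competing bid falls strictly between $52761 and $54227; elsewhere both bids give the same outcome.
$53744: truthful payoff $483, deviation payoff $0 → loss $483.
$52989: truthful payoff $1238, deviation payoff $0 → loss $1238.
$53813: truthful payoff $414, deviation payoff $0 → loss $414.
$55527: outcomes coincide → loss $0.
Total loss = $483 + $1238 + $414 = $2135.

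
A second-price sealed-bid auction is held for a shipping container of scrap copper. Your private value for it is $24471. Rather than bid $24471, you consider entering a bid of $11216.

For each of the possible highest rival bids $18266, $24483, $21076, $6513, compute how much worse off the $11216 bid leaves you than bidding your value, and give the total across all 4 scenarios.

The deviation costs you only when the competing bid falls strictly between $11216 and $24471; elsewhere both bids give the same outcome.
$18266: truthful payoff $6205, deviation payoff $0 → loss $6205.
$24483: outcomes coincide → loss $0.
$21076: truthful payoff $3395, deviation payoff $0 → loss $3395.
$6513: outcomes coincide → loss $0.
Total loss = $6205 + $3395 = $9600.

$9600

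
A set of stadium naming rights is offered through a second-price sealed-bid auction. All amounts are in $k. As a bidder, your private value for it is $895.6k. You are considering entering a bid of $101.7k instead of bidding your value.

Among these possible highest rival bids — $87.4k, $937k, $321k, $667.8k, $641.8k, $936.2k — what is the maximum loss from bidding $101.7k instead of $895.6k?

$574.6k

$87.4k: same outcome either way → loss $0k.
$937k: same outcome either way → loss $0k.
$321k: truthful gives $574.6k, deviation gives $0k → loss $574.6k.
$667.8k: truthful gives $227.8k, deviation gives $0k → loss $227.8k.
$641.8k: truthful gives $253.8k, deviation gives $0k → loss $253.8k.
$936.2k: same outcome either way → loss $0k.
Maximum loss: $574.6k.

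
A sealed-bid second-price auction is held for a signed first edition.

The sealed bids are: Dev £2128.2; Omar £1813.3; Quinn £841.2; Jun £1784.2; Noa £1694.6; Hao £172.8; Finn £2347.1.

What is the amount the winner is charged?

£2128.2

Highest bid: Finn at £2347.1, so Finn wins.
Second-highest bid: Dev at £2128.2 — that is the price the winner pays.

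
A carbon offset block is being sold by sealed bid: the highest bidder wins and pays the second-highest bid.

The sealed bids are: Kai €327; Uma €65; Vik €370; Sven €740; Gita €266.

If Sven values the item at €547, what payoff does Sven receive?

Highest bid: Sven at €740, so Sven wins.
Second-highest bid: Vik at €370 — that is the price the winner pays.
Sven's payoff = value − price = €547 − €370 = €177.

€177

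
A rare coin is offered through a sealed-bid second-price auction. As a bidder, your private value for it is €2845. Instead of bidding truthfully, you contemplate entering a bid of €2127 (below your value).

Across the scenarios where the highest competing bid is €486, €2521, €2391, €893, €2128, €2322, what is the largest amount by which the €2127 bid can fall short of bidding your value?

€486: same outcome either way → loss €0.
€2521: truthful gives €324, deviation gives €0 → loss €324.
€2391: truthful gives €454, deviation gives €0 → loss €454.
€893: same outcome either way → loss €0.
€2128: truthful gives €717, deviation gives €0 → loss €717.
€2322: truthful gives €523, deviation gives €0 → loss €523.
Maximum loss: €717.

€717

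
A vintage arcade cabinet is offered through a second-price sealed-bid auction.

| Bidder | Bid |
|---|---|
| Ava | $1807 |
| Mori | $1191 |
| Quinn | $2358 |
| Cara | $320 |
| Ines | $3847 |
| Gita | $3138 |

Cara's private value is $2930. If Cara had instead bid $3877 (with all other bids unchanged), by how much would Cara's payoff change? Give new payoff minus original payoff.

The highest bid among the other bidders is $3847; Cara's bid doesn't change that.
Original bid $320: Cara is not highest (top rival bid is $3847); payoff $0.
Alternative bid $3877: Cara is highest, pays the top rival bid $3847; payoff $2930 − $3847 = −$917.
Change in payoff = −$917 − ($0) = −$917.

−$917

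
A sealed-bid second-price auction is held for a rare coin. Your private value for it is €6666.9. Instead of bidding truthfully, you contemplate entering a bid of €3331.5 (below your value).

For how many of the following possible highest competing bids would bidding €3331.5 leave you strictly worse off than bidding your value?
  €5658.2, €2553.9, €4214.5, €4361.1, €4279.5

The deviation hurts exactly when the highest competing bid lies strictly between €3331.5 and €6666.9 — underbidding then forfeits a profitable win.
€5658.2: inside the interval → strictly worse (loss €1008.7).
€2553.9: below both → same outcome either way.
€4214.5: inside the interval → strictly worse (loss €2452.4).
€4361.1: inside the interval → strictly worse (loss €2305.8).
€4279.5: inside the interval → strictly worse (loss €2387.4).
Count: 4.

4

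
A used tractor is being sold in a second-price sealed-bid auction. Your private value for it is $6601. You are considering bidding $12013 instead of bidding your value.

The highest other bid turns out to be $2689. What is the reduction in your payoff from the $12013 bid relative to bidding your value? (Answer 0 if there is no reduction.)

$0

Bidding your value $6601: you win (since $6601 > $2689) and pay $2689. Payoff $3912.
Bidding $12013: you win and pay $2689. Payoff $6601 − $2689 = $3912.
Difference = $3912 − $3912 = $0; both bids lead to the same outcome because the competing bid is below both your value and your alternative bid.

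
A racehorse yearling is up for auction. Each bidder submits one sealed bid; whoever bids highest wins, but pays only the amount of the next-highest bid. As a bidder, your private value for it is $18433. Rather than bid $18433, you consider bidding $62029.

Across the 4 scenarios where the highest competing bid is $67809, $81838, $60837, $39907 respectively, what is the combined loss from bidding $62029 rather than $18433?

$63878

The deviation costs you only when the competing bid falls strictly between $18433 and $62029; elsewhere both bids give the same outcome.
$67809: outcomes coincide → loss $0.
$81838: outcomes coincide → loss $0.
$60837: truthful payoff $0, deviation payoff −$42404 → loss $42404.
$39907: truthful payoff $0, deviation payoff −$21474 → loss $21474.
Total loss = $42404 + $21474 = $63878.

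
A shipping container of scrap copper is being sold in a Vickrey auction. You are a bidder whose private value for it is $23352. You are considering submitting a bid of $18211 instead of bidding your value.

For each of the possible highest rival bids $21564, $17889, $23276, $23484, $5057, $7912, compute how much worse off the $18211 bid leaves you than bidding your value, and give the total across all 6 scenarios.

The deviation costs you only when the competing bid falls strictly between $18211 and $23352; elsewhere both bids give the same outcome.
$21564: truthful payoff $1788, deviation payoff $0 → loss $1788.
$17889: outcomes coincide → loss $0.
$23276: truthful payoff $76, deviation payoff $0 → loss $76.
$23484: outcomes coincide → loss $0.
$5057: outcomes coincide → loss $0.
$7912: outcomes coincide → loss $0.
Total loss = $1788 + $76 = $1864.

$1864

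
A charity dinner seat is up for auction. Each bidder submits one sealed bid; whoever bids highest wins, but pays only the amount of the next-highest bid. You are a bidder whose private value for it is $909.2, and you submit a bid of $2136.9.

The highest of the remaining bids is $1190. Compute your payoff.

Your bid $2136.9 exceeds the highest competing bid $1190, so you win.
In a second-price auction the winner pays the second-highest bid, $1190.
Payoff = value − price = $909.2 − $1190 = −$280.8.

−$280.8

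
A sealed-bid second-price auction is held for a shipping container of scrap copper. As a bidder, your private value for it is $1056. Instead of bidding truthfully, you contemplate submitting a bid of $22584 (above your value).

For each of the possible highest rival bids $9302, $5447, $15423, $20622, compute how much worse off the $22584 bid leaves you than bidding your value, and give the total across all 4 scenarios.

$46570

The deviation costs you only when the competing bid falls strictly between $1056 and $22584; elsewhere both bids give the same outcome.
$9302: truthful payoff $0, deviation payoff −$8246 → loss $8246.
$5447: truthful payoff $0, deviation payoff −$4391 → loss $4391.
$15423: truthful payoff $0, deviation payoff −$14367 → loss $14367.
$20622: truthful payoff $0, deviation payoff −$19566 → loss $19566.
Total loss = $8246 + $4391 + $14367 + $19566 = $46570.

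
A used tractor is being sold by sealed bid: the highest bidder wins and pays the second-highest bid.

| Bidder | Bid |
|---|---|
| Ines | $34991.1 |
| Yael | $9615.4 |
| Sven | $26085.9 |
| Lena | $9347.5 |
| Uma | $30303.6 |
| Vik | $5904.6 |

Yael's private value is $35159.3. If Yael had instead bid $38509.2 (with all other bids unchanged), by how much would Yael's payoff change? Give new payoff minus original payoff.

The highest bid among the other bidders is $34991.1; Yael's bid doesn't change that.
Original bid $9615.4: Yael is not highest (top rival bid is $34991.1); payoff $0.
Alternative bid $38509.2: Yael is highest, pays the top rival bid $34991.1; payoff $35159.3 − $34991.1 = $168.2.
Change in payoff = $168.2 − ($0) = $168.2.

$168.2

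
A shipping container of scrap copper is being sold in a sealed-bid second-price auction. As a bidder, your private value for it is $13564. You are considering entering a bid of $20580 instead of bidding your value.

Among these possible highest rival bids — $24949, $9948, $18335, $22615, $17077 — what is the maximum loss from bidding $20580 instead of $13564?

$24949: same outcome either way → loss $0.
$9948: same outcome either way → loss $0.
$18335: truthful gives $0, deviation gives −$4771 → loss $4771.
$22615: same outcome either way → loss $0.
$17077: truthful gives $0, deviation gives −$3513 → loss $3513.
Maximum loss: $4771.

$4771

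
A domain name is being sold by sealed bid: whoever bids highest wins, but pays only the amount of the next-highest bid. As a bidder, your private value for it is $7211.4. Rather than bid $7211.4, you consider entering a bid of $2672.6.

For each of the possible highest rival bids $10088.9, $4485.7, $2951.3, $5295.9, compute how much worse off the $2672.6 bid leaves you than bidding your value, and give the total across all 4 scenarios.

$8901.3

The deviation costs you only when the competing bid falls strictly between $2672.6 and $7211.4; elsewhere both bids give the same outcome.
$10088.9: outcomes coincide → loss $0.
$4485.7: truthful payoff $2725.7, deviation payoff $0 → loss $2725.7.
$2951.3: truthful payoff $4260.1, deviation payoff $0 → loss $4260.1.
$5295.9: truthful payoff $1915.5, deviation payoff $0 → loss $1915.5.
Total loss = $2725.7 + $4260.1 + $1915.5 = $8901.3.
Truthful bidding weakly dominates here: raising your bid can only win items priced above your value, and lowering it can only forfeit items priced below.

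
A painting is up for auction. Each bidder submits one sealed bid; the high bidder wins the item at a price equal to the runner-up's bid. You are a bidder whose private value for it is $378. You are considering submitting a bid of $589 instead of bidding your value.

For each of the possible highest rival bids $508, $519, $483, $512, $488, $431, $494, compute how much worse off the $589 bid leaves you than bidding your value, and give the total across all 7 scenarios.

The deviation costs you only when the competing bid falls strictly between $378 and $589; elsewhere both bids give the same outcome.
$508: truthful payoff $0, deviation payoff −$130 → loss $130.
$519: truthful payoff $0, deviation payoff −$141 → loss $141.
$483: truthful payoff $0, deviation payoff −$105 → loss $105.
$512: truthful payoff $0, deviation payoff −$134 → loss $134.
$488: truthful payoff $0, deviation payoff −$110 → loss $110.
$431: truthful payoff $0, deviation payoff −$53 → loss $53.
$494: truthful payoff $0, deviation payoff −$116 → loss $116.
Total loss = $130 + $141 + $105 + $134 + $110 + $53 + $116 = $789.

$789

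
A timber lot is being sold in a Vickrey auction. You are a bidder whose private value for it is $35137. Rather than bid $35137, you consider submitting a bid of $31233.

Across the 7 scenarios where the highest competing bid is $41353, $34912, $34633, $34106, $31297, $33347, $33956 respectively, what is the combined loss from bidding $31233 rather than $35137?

The deviation costs you only when the competing bid falls strictly between $31233 and $35137; elsewhere both bids give the same outcome.
$41353: outcomes coincide → loss $0.
$34912: truthful payoff $225, deviation payoff $0 → loss $225.
$34633: truthful payoff $504, deviation payoff $0 → loss $504.
$34106: truthful payoff $1031, deviation payoff $0 → loss $1031.
$31297: truthful payoff $3840, deviation payoff $0 → loss $3840.
$33347: truthful payoff $1790, deviation payoff $0 → loss $1790.
$33956: truthful payoff $1181, deviation payoff $0 → loss $1181.
Total loss = $225 + $504 + $1031 + $3840 + $1790 + $1181 = $8571.

$8571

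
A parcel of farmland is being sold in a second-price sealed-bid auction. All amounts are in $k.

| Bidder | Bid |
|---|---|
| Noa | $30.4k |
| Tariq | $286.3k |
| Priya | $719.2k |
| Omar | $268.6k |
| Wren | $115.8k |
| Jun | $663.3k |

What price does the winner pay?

Highest bid: Priya at $719.2k, so Priya wins.
Second-highest bid: Jun at $663.3k — that is the price the winner pays.

$663.3k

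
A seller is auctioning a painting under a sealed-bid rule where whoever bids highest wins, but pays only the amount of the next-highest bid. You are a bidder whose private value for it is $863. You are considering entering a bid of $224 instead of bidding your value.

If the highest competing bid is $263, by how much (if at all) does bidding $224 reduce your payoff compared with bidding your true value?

Bidding your value $863: you win (since $863 > $263) and pay $263. Payoff $600.
Bidding $224: you lose. Payoff $0.
The competing bid $263 lies between your shaded bid and your value, so underbidding forfeits an item you could have won at a profitable price.
Loss from deviating = $600 − ($0) = $600.

$600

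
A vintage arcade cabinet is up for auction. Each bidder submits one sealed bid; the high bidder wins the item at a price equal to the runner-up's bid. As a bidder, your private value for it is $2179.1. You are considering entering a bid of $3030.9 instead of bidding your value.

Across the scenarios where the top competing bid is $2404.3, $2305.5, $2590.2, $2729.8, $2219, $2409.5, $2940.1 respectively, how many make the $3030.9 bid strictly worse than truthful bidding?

7

The deviation hurts exactly when the highest competing bid lies strictly between $2179.1 and $3030.9 — overbidding then wins at a price above your value.
$2404.3: inside the interval → strictly worse (loss $225.2).
$2305.5: inside the interval → strictly worse (loss $126.4).
$2590.2: inside the interval → strictly worse (loss $411.1).
$2729.8: inside the interval → strictly worse (loss $550.7).
$2219: inside the interval → strictly worse (loss $39.9).
$2409.5: inside the interval → strictly worse (loss $230.4).
$2940.1: inside the interval → strictly worse (loss $761).
Count: 7.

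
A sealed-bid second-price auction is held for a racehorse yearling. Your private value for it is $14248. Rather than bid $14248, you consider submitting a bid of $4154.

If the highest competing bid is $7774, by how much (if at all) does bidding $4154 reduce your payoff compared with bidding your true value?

$6474

Bidding your value $14248: you win (since $14248 > $7774) and pay $7774. Payoff $6474.
Bidding $4154: you lose. Payoff $0.
The competing bid $7774 lies between your shaded bid and your value, so underbidding forfeits an item you could have won at a profitable price.
Loss from deviating = $6474 − ($0) = $6474.
Truthful bidding weakly dominates here: raising your bid can only win items priced above your value, and lowering it can only forfeit items priced below.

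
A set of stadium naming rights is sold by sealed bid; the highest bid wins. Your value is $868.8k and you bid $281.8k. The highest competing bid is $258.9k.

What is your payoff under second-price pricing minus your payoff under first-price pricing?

$22.9k

You have the highest bid, so you win under either rule.
Second-price: pay $258.9k → payoff $609.9k.
First-price: pay your own bid $281.8k → payoff $587k.
Difference = $609.9k − ($587k) = $22.9k.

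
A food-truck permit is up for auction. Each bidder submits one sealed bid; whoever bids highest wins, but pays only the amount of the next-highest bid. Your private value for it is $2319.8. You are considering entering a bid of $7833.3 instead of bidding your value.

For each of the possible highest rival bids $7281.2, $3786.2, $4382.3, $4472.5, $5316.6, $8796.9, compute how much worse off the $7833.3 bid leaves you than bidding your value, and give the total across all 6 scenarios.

$13639.8

The deviation costs you only when the competing bid falls strictly between $2319.8 and $7833.3; elsewhere both bids give the same outcome.
$7281.2: truthful payoff $0, deviation payoff −$4961.4 → loss $4961.4.
$3786.2: truthful payoff $0, deviation payoff −$1466.4 → loss $1466.4.
$4382.3: truthful payoff $0, deviation payoff −$2062.5 → loss $2062.5.
$4472.5: truthful payoff $0, deviation payoff −$2152.7 → loss $2152.7.
$5316.6: truthful payoff $0, deviation payoff −$2996.8 → loss $2996.8.
$8796.9: outcomes coincide → loss $0.
Total loss = $4961.4 + $1466.4 + $2062.5 + $2152.7 + $2996.8 = $13639.8.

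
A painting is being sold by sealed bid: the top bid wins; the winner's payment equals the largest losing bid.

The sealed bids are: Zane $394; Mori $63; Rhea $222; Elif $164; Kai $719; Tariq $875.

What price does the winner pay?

Highest bid: Tariq at $875, so Tariq wins.
Second-highest bid: Kai at $719 — that is the price the winner pays.

$719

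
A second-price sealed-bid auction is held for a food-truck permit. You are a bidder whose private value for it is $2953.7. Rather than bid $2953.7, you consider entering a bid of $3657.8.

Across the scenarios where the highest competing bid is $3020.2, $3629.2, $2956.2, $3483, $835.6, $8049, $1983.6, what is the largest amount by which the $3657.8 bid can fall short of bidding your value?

$675.5

$3020.2: truthful gives $0, deviation gives −$66.5 → loss $66.5.
$3629.2: truthful gives $0, deviation gives −$675.5 → loss $675.5.
$2956.2: truthful gives $0, deviation gives −$2.5 → loss $2.5.
$3483: truthful gives $0, deviation gives −$529.3 → loss $529.3.
$835.6: same outcome either way → loss $0.
$8049: same outcome either way → loss $0.
$1983.6: same outcome either way → loss $0.
Maximum loss: $675.5.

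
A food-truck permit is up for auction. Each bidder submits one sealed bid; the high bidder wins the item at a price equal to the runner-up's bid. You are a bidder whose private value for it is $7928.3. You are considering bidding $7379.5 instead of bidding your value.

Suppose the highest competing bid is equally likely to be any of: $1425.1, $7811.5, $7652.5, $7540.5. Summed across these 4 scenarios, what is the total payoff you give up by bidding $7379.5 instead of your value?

$780.4

The deviation costs you only when the competing bid falls strictly between $7379.5 and $7928.3; elsewhere both bids give the same outcome.
$1425.1: outcomes coincide → loss $0.
$7811.5: truthful payoff $116.8, deviation payoff $0 → loss $116.8.
$7652.5: truthful payoff $275.8, deviation payoff $0 → loss $275.8.
$7540.5: truthful payoff $387.8, deviation payoff $0 → loss $387.8.
Total loss = $116.8 + $275.8 + $387.8 = $780.4.
Because the price is fixed by the runner-up's bid, deviating from your value can only change a good outcome into a bad one — never the reverse.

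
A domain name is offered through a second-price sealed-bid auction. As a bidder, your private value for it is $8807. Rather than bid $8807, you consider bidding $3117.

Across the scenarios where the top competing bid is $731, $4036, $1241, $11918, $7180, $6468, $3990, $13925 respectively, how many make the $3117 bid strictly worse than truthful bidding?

The deviation hurts exactly when the highest competing bid lies strictly between $3117 and $8807 — underbidding then forfeits a profitable win.
$731: below both → same outcome either way.
$4036: inside the interval → strictly worse (loss $4771).
$1241: below both → same outcome either way.
$11918: above both → same outcome either way.
$7180: inside the interval → strictly worse (loss $1627).
$6468: inside the interval → strictly worse (loss $2339).
$3990: inside the interval → strictly worse (loss $4817).
$13925: above both → same outcome either way.
Count: 4.

4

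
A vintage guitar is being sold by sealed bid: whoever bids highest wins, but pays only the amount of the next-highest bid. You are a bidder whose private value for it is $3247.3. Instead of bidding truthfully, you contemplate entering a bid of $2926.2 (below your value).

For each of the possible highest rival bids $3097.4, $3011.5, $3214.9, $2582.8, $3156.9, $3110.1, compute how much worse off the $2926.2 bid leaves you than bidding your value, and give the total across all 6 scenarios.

$645.7

The deviation costs you only when the competing bid falls strictly between $2926.2 and $3247.3; elsewhere both bids give the same outcome.
$3097.4: truthful payoff $149.9, deviation payoff $0 → loss $149.9.
$3011.5: truthful payoff $235.8, deviation payoff $0 → loss $235.8.
$3214.9: truthful payoff $32.4, deviation payoff $0 → loss $32.4.
$2582.8: outcomes coincide → loss $0.
$3156.9: truthful payoff $90.4, deviation payoff $0 → loss $90.4.
$3110.1: truthful payoff $137.2, deviation payoff $0 → loss $137.2.
Total loss = $149.9 + $235.8 + $32.4 + $90.4 + $137.2 = $645.7.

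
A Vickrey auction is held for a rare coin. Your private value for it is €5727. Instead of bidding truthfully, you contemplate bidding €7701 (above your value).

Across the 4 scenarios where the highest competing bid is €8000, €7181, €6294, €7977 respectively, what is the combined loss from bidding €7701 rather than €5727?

€2021

The deviation costs you only when the competing bid falls strictly between €5727 and €7701; elsewhere both bids give the same outcome.
€8000: outcomes coincide → loss €0.
€7181: truthful payoff €0, deviation payoff −€1454 → loss €1454.
€6294: truthful payoff €0, deviation payoff −€567 → loss €567.
€7977: outcomes coincide → loss €0.
Total loss = €1454 + €567 = €2021.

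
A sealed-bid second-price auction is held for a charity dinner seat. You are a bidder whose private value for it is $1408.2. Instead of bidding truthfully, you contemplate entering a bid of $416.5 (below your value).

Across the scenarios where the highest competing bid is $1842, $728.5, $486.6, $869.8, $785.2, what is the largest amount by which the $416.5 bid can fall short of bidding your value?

$921.6

$1842: same outcome either way → loss $0.
$728.5: truthful gives $679.7, deviation gives $0 → loss $679.7.
$486.6: truthful gives $921.6, deviation gives $0 → loss $921.6.
$869.8: truthful gives $538.4, deviation gives $0 → loss $538.4.
$785.2: truthful gives $623, deviation gives $0 → loss $623.
Maximum loss: $921.6.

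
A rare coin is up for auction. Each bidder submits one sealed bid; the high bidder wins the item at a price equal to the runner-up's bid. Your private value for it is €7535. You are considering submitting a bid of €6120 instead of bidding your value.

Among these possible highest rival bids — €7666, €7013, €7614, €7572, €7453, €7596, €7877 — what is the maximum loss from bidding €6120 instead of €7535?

€522

€7666: same outcome either way → loss €0.
€7013: truthful gives €522, deviation gives €0 → loss €522.
€7614: same outcome either way → loss €0.
€7572: same outcome either way → loss €0.
€7453: truthful gives €82, deviation gives €0 → loss €82.
€7596: same outcome either way → loss €0.
€7877: same outcome either way → loss €0.
Maximum loss: €522.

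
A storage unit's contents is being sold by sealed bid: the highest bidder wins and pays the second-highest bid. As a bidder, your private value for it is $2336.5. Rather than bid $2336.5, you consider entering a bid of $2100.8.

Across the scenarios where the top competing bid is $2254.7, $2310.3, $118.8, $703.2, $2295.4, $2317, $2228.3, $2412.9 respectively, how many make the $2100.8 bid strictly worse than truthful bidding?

5

The deviation hurts exactly when the highest competing bid lies strictly between $2100.8 and $2336.5 — underbidding then forfeits a profitable win.
$2254.7: inside the interval → strictly worse (loss $81.8).
$2310.3: inside the interval → strictly worse (loss $26.2).
$118.8: below both → same outcome either way.
$703.2: below both → same outcome either way.
$2295.4: inside the interval → strictly worse (loss $41.1).
$2317: inside the interval → strictly worse (loss $19.5).
$2228.3: inside the interval → strictly worse (loss $108.2).
$2412.9: above both → same outcome either way.
Count: 5.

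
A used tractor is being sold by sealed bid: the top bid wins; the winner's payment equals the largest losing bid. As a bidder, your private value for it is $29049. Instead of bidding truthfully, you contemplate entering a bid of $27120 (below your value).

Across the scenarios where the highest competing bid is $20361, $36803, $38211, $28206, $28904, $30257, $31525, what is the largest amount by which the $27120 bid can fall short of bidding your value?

$20361: same outcome either way → loss $0.
$36803: same outcome either way → loss $0.
$38211: same outcome either way → loss $0.
$28206: truthful gives $843, deviation gives $0 → loss $843.
$28904: truthful gives $145, deviation gives $0 → loss $145.
$30257: same outcome either way → loss $0.
$31525: same outcome either way → loss $0.
Maximum loss: $843.

$843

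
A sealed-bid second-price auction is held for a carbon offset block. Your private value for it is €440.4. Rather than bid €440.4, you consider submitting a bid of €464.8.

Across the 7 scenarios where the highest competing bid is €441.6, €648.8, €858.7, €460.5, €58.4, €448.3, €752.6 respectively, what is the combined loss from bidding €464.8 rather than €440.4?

The deviation costs you only when the competing bid falls strictly between €440.4 and €464.8; elsewhere both bids give the same outcome.
€441.6: truthful payoff €0, deviation payoff −€1.2 → loss €1.2.
€648.8: outcomes coincide → loss €0.
€858.7: outcomes coincide → loss €0.
€460.5: truthful payoff €0, deviation payoff −€20.1 → loss €20.1.
€58.4: outcomes coincide → loss €0.
€448.3: truthful payoff €0, deviation payoff −€7.9 → loss €7.9.
€752.6: outcomes coincide → loss €0.
Total loss = €1.2 + €20.1 + €7.9 = €29.2.

€29.2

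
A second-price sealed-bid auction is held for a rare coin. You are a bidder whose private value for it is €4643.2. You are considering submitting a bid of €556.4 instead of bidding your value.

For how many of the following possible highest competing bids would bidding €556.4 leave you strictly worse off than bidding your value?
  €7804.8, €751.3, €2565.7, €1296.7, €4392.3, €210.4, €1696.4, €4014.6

6

The deviation hurts exactly when the highest competing bid lies strictly between €556.4 and €4643.2 — underbidding then forfeits a profitable win.
€7804.8: above both → same outcome either way.
€751.3: inside the interval → strictly worse (loss €3891.9).
€2565.7: inside the interval → strictly worse (loss €2077.5).
€1296.7: inside the interval → strictly worse (loss €3346.5).
€4392.3: inside the interval → strictly worse (loss €250.9).
€210.4: below both → same outcome either way.
€1696.4: inside the interval → strictly worse (loss €2946.8).
€4014.6: inside the interval → strictly worse (loss €628.6).
Count: 6.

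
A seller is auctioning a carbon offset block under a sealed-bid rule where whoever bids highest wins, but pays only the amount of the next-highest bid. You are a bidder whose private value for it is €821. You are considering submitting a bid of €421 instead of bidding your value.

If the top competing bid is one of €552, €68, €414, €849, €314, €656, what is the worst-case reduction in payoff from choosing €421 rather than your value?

€269

€552: truthful gives €269, deviation gives €0 → loss €269.
€68: same outcome either way → loss €0.
€414: same outcome either way → loss €0.
€849: same outcome either way → loss €0.
€314: same outcome either way → loss €0.
€656: truthful gives €165, deviation gives €0 → loss €165.
Maximum loss: €269.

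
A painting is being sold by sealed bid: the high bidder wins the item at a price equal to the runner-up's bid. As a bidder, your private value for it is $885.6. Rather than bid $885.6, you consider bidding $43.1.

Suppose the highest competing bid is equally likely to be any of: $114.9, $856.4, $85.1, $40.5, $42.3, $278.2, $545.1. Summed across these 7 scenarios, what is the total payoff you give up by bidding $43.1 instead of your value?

The deviation costs you only when the competing bid falls strictly between $43.1 and $885.6; elsewhere both bids give the same outcome.
$114.9: truthful payoff $770.7, deviation payoff $0 → loss $770.7.
$856.4: truthful payoff $29.2, deviation payoff $0 → loss $29.2.
$85.1: truthful payoff $800.5, deviation payoff $0 → loss $800.5.
$40.5: outcomes coincide → loss $0.
$42.3: outcomes coincide → loss $0.
$278.2: truthful payoff $607.4, deviation payoff $0 → loss $607.4.
$545.1: truthful payoff $340.5, deviation payoff $0 → loss $340.5.
Total loss = $770.7 + $29.2 + $800.5 + $607.4 + $340.5 = $2548.3.

$2548.3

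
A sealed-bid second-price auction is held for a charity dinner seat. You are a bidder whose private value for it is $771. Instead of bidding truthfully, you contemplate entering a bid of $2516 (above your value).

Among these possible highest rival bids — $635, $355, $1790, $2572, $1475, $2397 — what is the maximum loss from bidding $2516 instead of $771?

$1626

$635: same outcome either way → loss $0.
$355: same outcome either way → loss $0.
$1790: truthful gives $0, deviation gives −$1019 → loss $1019.
$2572: same outcome either way → loss $0.
$1475: truthful gives $0, deviation gives −$704 → loss $704.
$2397: truthful gives $0, deviation gives −$1626 → loss $1626.
Maximum loss: $1626.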